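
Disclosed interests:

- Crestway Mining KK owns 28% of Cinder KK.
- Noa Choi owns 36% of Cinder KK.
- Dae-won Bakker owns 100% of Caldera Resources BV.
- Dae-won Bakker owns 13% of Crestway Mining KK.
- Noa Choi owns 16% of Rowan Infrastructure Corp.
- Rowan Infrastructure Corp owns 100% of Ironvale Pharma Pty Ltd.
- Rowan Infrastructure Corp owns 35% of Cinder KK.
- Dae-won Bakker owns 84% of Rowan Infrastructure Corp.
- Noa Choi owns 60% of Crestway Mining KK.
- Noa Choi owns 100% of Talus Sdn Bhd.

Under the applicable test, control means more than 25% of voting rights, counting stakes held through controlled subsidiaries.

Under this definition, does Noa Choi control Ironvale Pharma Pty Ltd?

No

Noa holds 60% of Crestway, so Noa controls Crestway.
Noa holds 100% of Talus, so Noa controls Talus.
Noa and Crestway together hold 36% + 28% = 64% of Cinder, so Noa controls Cinder.
Neither Noa nor any entity Noa controls holds any voting interest in Ironvale.
So Noa does not control Ironvale.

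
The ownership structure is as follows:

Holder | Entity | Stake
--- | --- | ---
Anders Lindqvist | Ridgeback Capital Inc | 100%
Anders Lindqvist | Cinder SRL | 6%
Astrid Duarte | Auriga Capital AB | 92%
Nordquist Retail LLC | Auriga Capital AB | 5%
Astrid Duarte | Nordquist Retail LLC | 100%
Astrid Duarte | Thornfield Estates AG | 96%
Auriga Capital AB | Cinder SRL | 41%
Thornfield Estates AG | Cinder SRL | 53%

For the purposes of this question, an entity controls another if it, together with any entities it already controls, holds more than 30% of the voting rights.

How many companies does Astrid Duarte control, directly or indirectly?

4

Astrid holds 96% of Thornfield, so Astrid controls Thornfield.
Astrid holds 100% of Nordquist, so Astrid controls Nordquist.
Nordquist and Astrid together hold 5% + 92% = 97% of Auriga, so Astrid controls Auriga.
Thornfield and Auriga together hold 53% + 41% = 94% of Cinder, so Astrid controls Cinder.
No other company's threshold is met.
Astrid controls 4 companies.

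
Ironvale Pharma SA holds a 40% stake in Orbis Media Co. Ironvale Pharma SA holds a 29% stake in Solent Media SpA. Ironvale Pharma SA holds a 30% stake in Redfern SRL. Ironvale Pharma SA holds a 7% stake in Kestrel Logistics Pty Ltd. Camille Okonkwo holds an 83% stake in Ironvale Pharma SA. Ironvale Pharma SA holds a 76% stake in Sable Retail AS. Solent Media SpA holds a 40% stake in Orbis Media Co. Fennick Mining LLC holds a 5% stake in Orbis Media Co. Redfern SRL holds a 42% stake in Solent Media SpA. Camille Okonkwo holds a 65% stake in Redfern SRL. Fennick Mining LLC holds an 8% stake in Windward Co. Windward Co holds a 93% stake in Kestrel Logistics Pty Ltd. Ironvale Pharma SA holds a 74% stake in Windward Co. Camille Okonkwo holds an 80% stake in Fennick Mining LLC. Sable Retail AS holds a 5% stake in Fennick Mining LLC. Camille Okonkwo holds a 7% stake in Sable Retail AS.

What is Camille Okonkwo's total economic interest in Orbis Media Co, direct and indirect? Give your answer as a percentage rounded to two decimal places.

Camille reaches Orbis along 7 paths.
Via Redfern → Solent: 65% × 42% × 40% = 10.92%.
Via Ironvale → Redfern → Solent: 83% × 30% × 42% × 40% = 4.1832%.
Via Ironvale → Solent: 83% × 29% × 40% = 9.628%.
Via Ironvale: 83% × 40% = 33.2%.
Via Sable → Fennick: 7% × 5% × 5% = 0.0175%.
Via Ironvale → Sable → Fennick: 83% × 76% × 5% × 5% = 0.1577%.
Via Fennick: 80% × 5% = 4%.
Total: 10.92% + 4.1832% + 9.628% + 33.2% + 0.0175% + 0.1577% + 4% = 62.1064%.
Rounded: 62.11%.

62.11%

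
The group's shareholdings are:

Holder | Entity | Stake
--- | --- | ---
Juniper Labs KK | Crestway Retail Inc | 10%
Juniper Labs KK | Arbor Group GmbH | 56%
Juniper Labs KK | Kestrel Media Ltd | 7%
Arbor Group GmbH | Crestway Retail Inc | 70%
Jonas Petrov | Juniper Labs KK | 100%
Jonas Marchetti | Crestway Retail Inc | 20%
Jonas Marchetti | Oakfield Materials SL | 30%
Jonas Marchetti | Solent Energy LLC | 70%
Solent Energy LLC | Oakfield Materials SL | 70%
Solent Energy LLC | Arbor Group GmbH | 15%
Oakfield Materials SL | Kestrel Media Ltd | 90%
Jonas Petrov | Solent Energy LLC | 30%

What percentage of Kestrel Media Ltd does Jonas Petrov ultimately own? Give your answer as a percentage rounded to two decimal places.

Jonas Petrov reaches Kestrel along 2 paths.
Via Solent → Oakfield: 30% × 70% × 90% = 18.9%.
Via Juniper: 100% × 7% = 7%.
Total: 18.9% + 7% = 25.9%.
Rounded: 25.90%.

25.90%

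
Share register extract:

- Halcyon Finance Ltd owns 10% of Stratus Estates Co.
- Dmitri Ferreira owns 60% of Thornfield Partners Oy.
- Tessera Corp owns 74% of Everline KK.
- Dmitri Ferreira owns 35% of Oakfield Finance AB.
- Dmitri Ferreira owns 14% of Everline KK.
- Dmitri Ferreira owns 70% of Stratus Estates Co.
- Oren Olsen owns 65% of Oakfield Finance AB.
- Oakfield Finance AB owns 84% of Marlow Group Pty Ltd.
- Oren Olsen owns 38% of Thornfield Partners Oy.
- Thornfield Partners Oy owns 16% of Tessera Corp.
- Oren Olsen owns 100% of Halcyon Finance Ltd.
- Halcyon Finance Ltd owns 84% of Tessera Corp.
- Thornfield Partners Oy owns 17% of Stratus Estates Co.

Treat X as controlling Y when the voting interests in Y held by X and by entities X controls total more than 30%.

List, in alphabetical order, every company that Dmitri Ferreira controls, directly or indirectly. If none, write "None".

Marlow Group Pty Ltd, Oakfield Finance AB, Stratus Estates Co, Thornfield Partners Oy

Dmitri holds 60% of Thornfield, so Dmitri controls Thornfield.
Dmitri holds 35% of Oakfield, so Dmitri controls Oakfield.
Dmitri and Thornfield together hold 70% + 17% = 87% of Stratus, so Dmitri controls Stratus.
Oakfield holds 84% of Marlow, so Dmitri controls Marlow.
No other company's threshold is met.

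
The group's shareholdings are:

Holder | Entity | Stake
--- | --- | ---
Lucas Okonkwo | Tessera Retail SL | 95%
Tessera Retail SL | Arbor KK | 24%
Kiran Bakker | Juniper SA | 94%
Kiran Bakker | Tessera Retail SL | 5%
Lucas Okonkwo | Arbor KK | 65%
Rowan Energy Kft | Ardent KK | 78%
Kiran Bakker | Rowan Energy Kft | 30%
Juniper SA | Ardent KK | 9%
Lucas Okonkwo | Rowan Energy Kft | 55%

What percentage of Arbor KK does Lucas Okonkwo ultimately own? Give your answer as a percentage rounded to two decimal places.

87.80%

Lucas reaches Arbor along 2 paths.
Via Tessera: 95% × 24% = 22.8%.
Direct stake: 65% = 65%.
Total: 22.8% + 65% = 87.8%.
Rounded: 87.80%.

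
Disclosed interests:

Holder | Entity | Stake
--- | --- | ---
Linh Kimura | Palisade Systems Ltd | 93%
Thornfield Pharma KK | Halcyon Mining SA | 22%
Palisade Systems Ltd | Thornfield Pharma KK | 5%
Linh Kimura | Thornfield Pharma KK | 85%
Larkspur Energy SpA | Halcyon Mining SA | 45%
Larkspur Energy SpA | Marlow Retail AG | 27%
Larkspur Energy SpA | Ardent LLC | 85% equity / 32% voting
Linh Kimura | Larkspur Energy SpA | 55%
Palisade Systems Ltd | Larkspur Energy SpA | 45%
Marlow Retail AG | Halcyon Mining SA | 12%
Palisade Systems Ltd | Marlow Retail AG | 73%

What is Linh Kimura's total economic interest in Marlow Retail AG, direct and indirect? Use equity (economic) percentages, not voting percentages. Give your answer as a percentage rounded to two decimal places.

Linh reaches Marlow along 3 paths.
Via Larkspur: 55% × 27% = 14.85%.
Via Palisade → Larkspur: 93% × 45% × 27% = 11.2995%.
Via Palisade: 93% × 73% = 67.89%.
Total: 14.85% + 11.2995% + 67.89% = 94.0395%.
Rounded: 94.04%.

94.04%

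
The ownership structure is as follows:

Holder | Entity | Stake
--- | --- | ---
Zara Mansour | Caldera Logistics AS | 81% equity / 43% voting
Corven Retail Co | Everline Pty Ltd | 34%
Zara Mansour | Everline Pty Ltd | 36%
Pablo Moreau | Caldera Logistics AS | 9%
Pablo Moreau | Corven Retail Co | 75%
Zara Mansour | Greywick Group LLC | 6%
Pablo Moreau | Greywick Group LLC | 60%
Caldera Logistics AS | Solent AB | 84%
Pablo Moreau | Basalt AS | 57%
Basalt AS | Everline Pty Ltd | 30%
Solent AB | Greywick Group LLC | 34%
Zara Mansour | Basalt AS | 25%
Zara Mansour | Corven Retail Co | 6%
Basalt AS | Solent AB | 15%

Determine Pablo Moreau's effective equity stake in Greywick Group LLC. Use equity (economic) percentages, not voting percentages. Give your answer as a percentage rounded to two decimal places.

Pablo reaches Greywick along 3 paths.
Direct stake: 60% = 60%.
Via Caldera → Solent: 9% × 84% × 34% = 2.5704%.
Via Basalt → Solent: 57% × 15% × 34% = 2.907%.
Total: 60% + 2.5704% + 2.907% = 65.4774%.
Rounded: 65.48%.

65.48%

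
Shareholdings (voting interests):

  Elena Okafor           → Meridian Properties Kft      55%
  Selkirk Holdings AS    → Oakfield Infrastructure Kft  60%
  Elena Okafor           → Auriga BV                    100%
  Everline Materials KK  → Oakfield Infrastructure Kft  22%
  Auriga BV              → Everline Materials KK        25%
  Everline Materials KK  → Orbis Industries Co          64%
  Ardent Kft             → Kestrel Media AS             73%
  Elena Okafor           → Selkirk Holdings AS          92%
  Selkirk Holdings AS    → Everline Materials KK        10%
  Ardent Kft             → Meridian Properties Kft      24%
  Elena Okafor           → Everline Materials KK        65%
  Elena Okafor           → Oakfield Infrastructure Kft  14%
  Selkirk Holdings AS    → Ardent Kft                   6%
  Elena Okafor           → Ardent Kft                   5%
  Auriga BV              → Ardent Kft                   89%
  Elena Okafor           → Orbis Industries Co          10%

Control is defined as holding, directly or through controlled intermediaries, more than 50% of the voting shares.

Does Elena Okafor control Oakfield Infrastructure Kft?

Elena holds 92% of Selkirk, so Elena controls Selkirk.
Elena holds 100% of Auriga, so Elena controls Auriga.
Elena and Auriga and Selkirk together hold 65% + 25% + 10% = 100% of Everline, so Elena controls Everline.
Selkirk and Everline and Elena together hold 60% + 22% + 14% = 96% of Oakfield, so Elena controls Oakfield.

Yes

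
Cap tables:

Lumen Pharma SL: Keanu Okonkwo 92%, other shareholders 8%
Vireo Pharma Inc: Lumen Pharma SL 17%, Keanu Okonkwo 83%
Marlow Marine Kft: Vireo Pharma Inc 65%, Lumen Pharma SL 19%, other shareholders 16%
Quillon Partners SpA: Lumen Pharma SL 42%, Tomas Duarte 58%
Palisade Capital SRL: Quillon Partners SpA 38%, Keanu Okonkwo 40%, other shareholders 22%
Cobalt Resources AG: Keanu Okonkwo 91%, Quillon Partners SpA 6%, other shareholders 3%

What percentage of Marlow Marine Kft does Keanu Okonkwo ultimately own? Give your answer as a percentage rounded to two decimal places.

81.60%

Keanu reaches Marlow along 3 paths.
Via Lumen → Vireo: 92% × 17% × 65% = 10.166%.
Via Vireo: 83% × 65% = 53.95%.
Via Lumen: 92% × 19% = 17.48%.
Total: 10.166% + 53.95% + 17.48% = 81.596%.
Rounded: 81.60%.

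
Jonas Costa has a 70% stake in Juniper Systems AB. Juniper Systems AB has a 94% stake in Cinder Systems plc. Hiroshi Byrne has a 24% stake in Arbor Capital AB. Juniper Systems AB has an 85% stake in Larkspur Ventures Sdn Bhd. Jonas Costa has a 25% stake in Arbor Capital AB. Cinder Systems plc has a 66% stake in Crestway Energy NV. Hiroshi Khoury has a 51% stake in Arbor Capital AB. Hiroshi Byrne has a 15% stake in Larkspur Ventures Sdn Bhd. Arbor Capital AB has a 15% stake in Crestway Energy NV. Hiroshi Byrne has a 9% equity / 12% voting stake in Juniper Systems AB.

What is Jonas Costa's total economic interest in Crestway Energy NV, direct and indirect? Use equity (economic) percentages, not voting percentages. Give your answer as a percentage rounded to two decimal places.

47.18%

Jonas reaches Crestway along 2 paths.
Via Juniper → Cinder: 70% × 94% × 66% = 43.428%.
Via Arbor: 25% × 15% = 3.75%.
Total: 43.428% + 3.75% = 47.178%.
Rounded: 47.18%.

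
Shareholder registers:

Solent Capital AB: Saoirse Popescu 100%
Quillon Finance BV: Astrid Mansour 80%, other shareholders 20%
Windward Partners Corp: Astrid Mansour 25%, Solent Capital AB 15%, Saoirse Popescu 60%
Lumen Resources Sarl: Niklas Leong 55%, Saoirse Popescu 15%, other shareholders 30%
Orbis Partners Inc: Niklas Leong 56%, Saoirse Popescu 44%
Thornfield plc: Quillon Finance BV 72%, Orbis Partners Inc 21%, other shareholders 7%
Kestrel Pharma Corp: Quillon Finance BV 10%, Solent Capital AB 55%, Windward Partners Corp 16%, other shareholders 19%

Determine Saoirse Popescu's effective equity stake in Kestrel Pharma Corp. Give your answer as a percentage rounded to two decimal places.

67.00%

Saoirse reaches Kestrel along 3 paths.
Via Solent: 100% × 55% = 55%.
Via Solent → Windward: 100% × 15% × 16% = 2.4%.
Via Windward: 60% × 16% = 9.6%.
Total: 55% + 2.4% + 9.6% = 67%.
Rounded: 67.00%.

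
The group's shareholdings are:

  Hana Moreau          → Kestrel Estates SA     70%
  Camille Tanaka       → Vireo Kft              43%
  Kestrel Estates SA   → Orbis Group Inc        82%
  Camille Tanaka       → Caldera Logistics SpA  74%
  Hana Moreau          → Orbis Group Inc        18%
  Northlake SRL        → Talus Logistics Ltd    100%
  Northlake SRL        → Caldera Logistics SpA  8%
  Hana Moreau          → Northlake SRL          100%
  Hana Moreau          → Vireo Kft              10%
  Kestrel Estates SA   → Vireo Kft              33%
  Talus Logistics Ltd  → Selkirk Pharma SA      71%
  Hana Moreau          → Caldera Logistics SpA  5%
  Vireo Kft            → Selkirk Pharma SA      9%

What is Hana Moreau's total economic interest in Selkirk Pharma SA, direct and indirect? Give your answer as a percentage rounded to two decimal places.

73.98%

Hana reaches Selkirk along 3 paths.
Via Northlake → Talus: 100% × 100% × 71% = 71%.
Via Vireo: 10% × 9% = 0.9%.
Via Kestrel → Vireo: 70% × 33% × 9% = 2.079%.
Total: 71% + 0.9% + 2.079% = 73.979%.
Rounded: 73.98%.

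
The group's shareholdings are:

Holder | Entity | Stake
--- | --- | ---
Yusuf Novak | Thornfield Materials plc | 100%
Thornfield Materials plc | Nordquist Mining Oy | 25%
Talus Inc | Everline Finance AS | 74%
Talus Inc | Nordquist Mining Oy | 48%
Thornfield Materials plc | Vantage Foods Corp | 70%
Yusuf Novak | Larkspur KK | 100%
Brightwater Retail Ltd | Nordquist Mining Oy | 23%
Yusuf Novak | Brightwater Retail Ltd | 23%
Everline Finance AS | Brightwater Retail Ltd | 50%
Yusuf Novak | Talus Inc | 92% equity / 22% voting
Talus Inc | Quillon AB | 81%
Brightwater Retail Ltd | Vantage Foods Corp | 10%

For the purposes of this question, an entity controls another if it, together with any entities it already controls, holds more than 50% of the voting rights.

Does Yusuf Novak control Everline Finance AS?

Yusuf holds 100% of Thornfield, so Yusuf controls Thornfield.
Yusuf holds 100% of Larkspur, so Yusuf controls Larkspur.
Thornfield holds 70% of Vantage, so Yusuf controls Vantage.
Neither Yusuf nor any entity Yusuf controls holds any voting interest in Everline.
So Yusuf does not control Everline.

No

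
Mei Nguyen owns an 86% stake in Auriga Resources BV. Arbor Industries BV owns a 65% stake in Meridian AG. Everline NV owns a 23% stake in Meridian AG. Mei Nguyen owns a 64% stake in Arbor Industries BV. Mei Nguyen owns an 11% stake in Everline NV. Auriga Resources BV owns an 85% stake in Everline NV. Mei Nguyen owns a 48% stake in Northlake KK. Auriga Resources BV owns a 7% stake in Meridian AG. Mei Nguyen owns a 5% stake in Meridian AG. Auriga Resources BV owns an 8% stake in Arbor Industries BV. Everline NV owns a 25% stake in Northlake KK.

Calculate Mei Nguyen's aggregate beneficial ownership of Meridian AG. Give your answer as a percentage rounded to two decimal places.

Mei reaches Meridian along 6 paths.
Via Auriga: 86% × 7% = 6.02%.
Direct stake: 5% = 5%.
Via Auriga → Arbor: 86% × 8% × 65% = 4.472%.
Via Arbor: 64% × 65% = 41.6%.
Via Everline: 11% × 23% = 2.53%.
Via Auriga → Everline: 86% × 85% × 23% = 16.813%.
Total: 6.02% + 5% + 4.472% + 41.6% + 2.53% + 16.813% = 76.435%.
Rounded: 76.44%.

76.44%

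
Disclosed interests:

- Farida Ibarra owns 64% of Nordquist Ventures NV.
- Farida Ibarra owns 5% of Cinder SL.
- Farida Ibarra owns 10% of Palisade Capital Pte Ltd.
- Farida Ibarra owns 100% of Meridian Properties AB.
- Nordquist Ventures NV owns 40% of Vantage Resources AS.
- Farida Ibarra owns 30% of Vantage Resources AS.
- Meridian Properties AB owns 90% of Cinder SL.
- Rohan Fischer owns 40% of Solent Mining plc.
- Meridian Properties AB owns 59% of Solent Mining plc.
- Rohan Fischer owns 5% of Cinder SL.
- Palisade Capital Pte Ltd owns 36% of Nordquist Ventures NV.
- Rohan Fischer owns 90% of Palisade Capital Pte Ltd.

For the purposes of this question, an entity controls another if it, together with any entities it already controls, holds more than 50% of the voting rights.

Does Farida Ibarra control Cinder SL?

Yes

Farida holds 100% of Meridian, so Farida controls Meridian.
Farida and Meridian together hold 5% + 90% = 95% of Cinder, so Farida controls Cinder.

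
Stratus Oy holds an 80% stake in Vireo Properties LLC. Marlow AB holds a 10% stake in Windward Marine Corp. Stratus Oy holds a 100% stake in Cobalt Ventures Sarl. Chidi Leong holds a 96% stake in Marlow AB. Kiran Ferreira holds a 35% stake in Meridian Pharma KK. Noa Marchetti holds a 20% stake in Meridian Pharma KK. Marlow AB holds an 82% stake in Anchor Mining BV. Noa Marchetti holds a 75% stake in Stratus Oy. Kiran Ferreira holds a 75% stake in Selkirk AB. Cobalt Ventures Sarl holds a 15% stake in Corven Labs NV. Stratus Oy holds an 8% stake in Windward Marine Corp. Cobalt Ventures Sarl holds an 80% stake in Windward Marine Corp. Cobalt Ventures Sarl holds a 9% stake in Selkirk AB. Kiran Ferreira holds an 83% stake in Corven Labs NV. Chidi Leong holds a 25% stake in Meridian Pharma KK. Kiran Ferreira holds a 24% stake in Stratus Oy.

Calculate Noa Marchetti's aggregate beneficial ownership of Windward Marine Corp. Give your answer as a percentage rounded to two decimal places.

Noa reaches Windward along 2 paths.
Via Stratus → Cobalt: 75% × 100% × 80% = 60%.
Via Stratus: 75% × 8% = 6%.
Total: 60% + 6% = 66%.
Rounded: 66.00%.

66.00%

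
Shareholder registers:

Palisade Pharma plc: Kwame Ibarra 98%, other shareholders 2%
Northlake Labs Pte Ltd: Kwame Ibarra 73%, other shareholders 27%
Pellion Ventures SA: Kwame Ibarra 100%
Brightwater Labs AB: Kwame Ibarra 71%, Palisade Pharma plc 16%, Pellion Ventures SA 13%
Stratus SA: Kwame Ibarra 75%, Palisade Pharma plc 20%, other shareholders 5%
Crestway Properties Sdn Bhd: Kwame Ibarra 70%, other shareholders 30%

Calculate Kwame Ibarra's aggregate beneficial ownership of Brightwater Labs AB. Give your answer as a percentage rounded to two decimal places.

99.68%

Kwame reaches Brightwater along 3 paths.
Direct stake: 71% = 71%.
Via Palisade: 98% × 16% = 15.68%.
Via Pellion: 100% × 13% = 13%.
Total: 71% + 15.68% + 13% = 99.68%.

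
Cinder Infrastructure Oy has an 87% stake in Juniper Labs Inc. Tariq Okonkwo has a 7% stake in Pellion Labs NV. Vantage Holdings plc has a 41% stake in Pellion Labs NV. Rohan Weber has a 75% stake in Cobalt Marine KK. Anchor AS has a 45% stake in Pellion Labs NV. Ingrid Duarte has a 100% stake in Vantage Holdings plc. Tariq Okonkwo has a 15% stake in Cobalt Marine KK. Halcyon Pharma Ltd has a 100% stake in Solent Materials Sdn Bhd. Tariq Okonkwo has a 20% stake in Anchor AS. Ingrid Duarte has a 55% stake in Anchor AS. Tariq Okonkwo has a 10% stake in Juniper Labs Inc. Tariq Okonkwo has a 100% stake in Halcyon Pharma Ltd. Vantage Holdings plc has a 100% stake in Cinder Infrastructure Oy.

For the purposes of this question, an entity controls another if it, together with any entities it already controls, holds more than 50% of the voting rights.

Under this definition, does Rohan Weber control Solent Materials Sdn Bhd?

Rohan holds 75% of Cobalt, so Rohan controls Cobalt.
Neither Rohan nor any entity Rohan controls holds any voting interest in Solent.
So Rohan does not control Solent.

No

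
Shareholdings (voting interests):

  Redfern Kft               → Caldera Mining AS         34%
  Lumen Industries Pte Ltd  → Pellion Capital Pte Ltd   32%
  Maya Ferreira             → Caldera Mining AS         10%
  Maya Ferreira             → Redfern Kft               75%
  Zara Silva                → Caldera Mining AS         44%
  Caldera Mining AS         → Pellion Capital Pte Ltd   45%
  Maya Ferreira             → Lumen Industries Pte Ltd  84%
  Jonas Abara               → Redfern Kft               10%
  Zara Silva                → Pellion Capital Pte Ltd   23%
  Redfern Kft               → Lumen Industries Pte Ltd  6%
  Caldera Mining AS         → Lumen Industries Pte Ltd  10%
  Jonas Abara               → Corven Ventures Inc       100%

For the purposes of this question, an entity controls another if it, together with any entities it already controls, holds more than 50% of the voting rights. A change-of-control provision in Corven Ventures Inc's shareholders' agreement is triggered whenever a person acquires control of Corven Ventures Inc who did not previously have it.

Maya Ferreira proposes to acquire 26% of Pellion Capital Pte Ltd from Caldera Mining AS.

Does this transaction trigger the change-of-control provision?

No

The purchase adds only to Maya's holdings (Caldera's stake shrinks), so Maya is the only person who could newly come to control Corven.
Maya holds 75% of Redfern, so Maya controls Redfern.
Maya and Redfern together hold 84% + 6% = 90% of Lumen, so Maya controls Lumen.
Neither Maya nor any entity Maya controls holds any voting interest in Corven.
So before the transaction, Maya does not control Corven.
After the purchase, Maya holds 26% of Pellion directly, and Caldera's stake falls to 19%.
Lumen and Maya together hold 32% + 26% = 58% of Pellion, so Maya controls Pellion.
After the transaction, neither Maya nor any entity Maya controls holds a voting interest in Corven, so Maya still does not control it.
No new person acquires control, so the clause is not triggered.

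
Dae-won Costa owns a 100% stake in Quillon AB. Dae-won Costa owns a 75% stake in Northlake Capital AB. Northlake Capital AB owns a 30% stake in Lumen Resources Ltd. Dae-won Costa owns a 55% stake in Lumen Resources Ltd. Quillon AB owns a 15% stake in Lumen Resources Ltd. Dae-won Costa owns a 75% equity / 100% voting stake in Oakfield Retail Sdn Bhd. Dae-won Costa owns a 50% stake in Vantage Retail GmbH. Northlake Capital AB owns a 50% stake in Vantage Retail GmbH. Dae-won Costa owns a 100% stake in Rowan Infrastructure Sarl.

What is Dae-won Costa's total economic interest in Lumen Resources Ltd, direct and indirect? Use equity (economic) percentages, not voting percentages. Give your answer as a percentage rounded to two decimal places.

92.50%

Dae-won reaches Lumen along 3 paths.
Via Quillon: 100% × 15% = 15%.
Via Northlake: 75% × 30% = 22.5%.
Direct stake: 55% = 55%.
Total: 15% + 22.5% + 55% = 92.5%.
Rounded: 92.50%.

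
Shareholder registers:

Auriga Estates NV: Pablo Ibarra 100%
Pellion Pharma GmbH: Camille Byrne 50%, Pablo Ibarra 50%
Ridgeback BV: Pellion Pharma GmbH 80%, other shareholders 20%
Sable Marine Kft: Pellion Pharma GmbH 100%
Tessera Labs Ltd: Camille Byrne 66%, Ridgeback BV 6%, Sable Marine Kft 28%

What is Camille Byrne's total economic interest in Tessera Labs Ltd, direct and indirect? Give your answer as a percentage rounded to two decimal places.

82.40%

Camille reaches Tessera along 3 paths.
Direct stake: 66% = 66%.
Via Pellion → Ridgeback: 50% × 80% × 6% = 2.4%.
Via Pellion → Sable: 50% × 100% × 28% = 14%.
Total: 66% + 2.4% + 14% = 82.4%.
Rounded: 82.40%.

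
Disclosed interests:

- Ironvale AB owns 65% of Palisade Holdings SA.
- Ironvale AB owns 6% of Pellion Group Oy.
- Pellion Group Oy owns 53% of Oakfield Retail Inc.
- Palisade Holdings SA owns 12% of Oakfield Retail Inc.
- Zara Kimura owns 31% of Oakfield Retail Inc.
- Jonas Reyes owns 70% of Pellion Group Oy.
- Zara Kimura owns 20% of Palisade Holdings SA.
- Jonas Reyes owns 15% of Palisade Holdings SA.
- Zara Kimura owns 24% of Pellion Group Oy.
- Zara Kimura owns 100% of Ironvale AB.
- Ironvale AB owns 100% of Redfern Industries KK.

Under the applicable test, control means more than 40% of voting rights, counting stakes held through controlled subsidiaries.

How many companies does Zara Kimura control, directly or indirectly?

4

Zara holds 100% of Ironvale, so Zara controls Ironvale.
Ironvale and Zara together hold 65% + 20% = 85% of Palisade, so Zara controls Palisade.
Ironvale holds 100% of Redfern, so Zara controls Redfern.
Zara and Palisade together hold 31% + 12% = 43% of Oakfield, so Zara controls Oakfield.
No other company's threshold is met.
Zara controls 4 companies.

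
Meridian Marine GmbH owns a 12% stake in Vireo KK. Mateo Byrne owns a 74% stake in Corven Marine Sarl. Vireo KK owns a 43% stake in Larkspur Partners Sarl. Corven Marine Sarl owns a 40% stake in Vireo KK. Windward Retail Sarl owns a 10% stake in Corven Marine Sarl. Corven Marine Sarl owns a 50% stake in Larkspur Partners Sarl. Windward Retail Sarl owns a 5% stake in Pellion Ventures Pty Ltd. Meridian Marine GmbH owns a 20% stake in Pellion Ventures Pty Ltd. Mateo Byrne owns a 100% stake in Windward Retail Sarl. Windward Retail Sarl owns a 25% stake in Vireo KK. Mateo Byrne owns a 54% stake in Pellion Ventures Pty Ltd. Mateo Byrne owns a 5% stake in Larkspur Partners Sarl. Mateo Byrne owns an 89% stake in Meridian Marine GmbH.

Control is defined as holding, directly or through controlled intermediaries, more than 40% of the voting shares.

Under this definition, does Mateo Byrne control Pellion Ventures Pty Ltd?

Mateo holds 100% of Windward, so Mateo controls Windward.
Mateo holds 89% of Meridian, so Mateo controls Meridian.
Meridian and Mateo and Windward together hold 20% + 54% + 5% = 79% of Pellion, so Mateo controls Pellion.

Yes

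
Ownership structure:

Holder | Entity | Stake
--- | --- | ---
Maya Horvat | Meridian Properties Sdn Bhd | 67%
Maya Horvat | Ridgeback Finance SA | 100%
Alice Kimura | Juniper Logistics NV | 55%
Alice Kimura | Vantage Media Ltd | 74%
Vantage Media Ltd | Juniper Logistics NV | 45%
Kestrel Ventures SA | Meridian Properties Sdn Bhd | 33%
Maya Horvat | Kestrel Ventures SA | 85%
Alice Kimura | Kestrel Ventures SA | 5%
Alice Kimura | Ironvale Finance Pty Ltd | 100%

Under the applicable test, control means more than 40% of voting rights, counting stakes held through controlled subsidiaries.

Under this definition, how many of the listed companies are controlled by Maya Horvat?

3

Maya holds 85% of Kestrel, so Maya controls Kestrel.
Maya holds 100% of Ridgeback, so Maya controls Ridgeback.
Maya and Kestrel together hold 67% + 33% = 100% of Meridian, so Maya controls Meridian.
No other company's threshold is met.
Maya controls 3 companies.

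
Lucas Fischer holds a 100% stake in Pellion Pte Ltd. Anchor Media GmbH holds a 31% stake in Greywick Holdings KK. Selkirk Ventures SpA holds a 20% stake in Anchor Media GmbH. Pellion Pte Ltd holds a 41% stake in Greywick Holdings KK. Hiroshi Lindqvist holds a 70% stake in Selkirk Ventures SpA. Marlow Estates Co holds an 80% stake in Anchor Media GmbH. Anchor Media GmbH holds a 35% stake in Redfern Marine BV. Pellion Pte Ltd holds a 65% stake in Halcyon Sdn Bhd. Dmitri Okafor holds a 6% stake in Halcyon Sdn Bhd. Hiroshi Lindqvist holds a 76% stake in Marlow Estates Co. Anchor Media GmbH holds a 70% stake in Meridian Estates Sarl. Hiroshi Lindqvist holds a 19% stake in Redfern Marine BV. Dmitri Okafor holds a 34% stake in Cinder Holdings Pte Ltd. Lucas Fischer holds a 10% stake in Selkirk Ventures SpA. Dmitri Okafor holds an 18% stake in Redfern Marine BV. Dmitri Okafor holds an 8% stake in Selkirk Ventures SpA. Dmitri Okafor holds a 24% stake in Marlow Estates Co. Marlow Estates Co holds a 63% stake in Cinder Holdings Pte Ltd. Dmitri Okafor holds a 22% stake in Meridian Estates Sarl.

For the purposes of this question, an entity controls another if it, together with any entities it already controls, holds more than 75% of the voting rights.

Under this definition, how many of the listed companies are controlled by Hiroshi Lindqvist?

2

Hiroshi holds 76% of Marlow, so Hiroshi controls Marlow.
Marlow holds 80% of Anchor, so Hiroshi controls Anchor.
No other company's threshold is met.
Hiroshi controls 2 companies.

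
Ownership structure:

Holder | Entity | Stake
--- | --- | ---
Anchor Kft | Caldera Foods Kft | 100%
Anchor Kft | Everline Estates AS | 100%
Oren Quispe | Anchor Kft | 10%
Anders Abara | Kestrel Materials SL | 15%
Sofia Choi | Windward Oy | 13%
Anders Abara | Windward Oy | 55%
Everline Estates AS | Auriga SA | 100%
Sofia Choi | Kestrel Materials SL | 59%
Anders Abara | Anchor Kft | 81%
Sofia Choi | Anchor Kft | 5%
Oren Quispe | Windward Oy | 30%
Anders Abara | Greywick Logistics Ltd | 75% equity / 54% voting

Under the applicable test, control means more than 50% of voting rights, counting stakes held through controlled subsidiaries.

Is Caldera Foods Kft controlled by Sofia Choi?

Sofia holds 59% of Kestrel, so Sofia controls Kestrel.
Neither Sofia nor any entity Sofia controls holds any voting interest in Caldera.
So Sofia does not control Caldera.

No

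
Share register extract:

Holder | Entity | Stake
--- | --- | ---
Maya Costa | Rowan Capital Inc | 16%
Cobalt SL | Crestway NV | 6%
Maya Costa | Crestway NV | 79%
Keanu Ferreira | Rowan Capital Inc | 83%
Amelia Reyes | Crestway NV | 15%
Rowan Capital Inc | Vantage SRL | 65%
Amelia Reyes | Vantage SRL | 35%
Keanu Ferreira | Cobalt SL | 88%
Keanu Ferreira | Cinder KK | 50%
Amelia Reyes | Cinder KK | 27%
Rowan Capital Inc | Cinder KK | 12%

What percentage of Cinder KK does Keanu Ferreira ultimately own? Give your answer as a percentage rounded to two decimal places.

Keanu reaches Cinder along 2 paths.
Direct stake: 50% = 50%.
Via Rowan: 83% × 12% = 9.96%.
Total: 50% + 9.96% = 59.96%.

59.96%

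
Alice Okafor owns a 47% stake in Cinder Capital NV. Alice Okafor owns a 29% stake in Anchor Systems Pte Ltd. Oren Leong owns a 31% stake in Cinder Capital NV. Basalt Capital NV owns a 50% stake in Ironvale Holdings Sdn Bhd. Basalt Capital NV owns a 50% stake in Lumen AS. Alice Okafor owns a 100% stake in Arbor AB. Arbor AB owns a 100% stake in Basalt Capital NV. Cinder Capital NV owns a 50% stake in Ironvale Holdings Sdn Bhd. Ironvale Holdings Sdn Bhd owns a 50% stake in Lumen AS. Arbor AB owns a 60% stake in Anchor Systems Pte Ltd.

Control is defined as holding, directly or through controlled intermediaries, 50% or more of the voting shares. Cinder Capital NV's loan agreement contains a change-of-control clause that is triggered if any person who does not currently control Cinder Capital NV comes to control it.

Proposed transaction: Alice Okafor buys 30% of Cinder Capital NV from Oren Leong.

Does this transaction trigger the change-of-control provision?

The purchase adds only to Alice's holdings (Oren's stake shrinks), so Alice is the only person who could newly come to control Cinder.
Alice holds 100% of Arbor, so Alice controls Arbor.
Alice and Arbor together hold 29% + 60% = 89% of Anchor, so Alice controls Anchor.
Arbor holds 100% of Basalt, so Alice controls Basalt.
Basalt holds 50% of Ironvale, so Alice controls Ironvale.
Basalt and Ironvale together hold 50% + 50% = 100% of Lumen, so Alice controls Lumen.
In Cinder, Alice's side holds only 47%, not ≥ 50%.
So before the transaction, Alice does not control Cinder.
After the purchase, Alice's direct stake in Cinder rises to 47% + 30% = 77%, and Oren's stake falls to 1%.
Alice holds 77% of Cinder, so Alice controls Cinder.
Alice did not control Cinder before and does after, so the clause is triggered.

Yes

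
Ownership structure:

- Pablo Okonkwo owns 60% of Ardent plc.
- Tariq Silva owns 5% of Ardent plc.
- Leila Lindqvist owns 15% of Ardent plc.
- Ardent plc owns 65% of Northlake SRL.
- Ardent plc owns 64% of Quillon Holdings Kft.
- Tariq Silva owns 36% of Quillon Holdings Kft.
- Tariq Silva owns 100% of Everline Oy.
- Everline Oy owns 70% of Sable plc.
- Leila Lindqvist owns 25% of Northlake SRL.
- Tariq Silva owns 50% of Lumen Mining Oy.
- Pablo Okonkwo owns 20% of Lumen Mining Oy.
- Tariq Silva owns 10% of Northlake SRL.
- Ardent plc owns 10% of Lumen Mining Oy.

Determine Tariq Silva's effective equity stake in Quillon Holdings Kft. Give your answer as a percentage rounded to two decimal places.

Tariq reaches Quillon along 2 paths.
Via Ardent: 5% × 64% = 3.2%.
Direct stake: 36% = 36%.
Total: 3.2% + 36% = 39.2%.
Rounded: 39.20%.

39.20%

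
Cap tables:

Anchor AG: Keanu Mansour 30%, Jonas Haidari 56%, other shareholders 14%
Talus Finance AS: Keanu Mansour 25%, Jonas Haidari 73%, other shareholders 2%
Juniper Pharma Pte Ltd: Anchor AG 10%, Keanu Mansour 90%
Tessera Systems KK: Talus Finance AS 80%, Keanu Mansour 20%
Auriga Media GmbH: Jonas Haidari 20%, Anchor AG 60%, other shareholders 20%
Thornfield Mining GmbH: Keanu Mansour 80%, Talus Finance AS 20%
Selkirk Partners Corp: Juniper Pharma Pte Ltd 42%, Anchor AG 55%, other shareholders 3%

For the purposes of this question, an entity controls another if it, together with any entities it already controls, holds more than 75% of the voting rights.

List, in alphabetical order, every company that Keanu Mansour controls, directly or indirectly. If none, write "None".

Keanu holds 90% of Juniper, so Keanu controls Juniper.
Keanu holds 80% of Thornfield, so Keanu controls Thornfield.
No other company's threshold is met.

Juniper Pharma Pte Ltd, Thornfield Mining GmbH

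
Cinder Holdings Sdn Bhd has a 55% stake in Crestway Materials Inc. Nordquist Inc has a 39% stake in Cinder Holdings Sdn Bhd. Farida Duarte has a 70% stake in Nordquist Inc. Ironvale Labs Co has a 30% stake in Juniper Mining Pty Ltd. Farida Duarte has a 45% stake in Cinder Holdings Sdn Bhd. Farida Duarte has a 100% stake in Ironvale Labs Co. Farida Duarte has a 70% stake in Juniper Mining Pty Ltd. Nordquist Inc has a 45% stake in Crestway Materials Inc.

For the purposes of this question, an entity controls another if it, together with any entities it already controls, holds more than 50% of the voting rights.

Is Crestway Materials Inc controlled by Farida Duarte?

Yes

Farida holds 70% of Nordquist, so Farida controls Nordquist.
Farida and Nordquist together hold 45% + 39% = 84% of Cinder, so Farida controls Cinder.
Cinder and Nordquist together hold 55% + 45% = 100% of Crestway, so Farida controls Crestway.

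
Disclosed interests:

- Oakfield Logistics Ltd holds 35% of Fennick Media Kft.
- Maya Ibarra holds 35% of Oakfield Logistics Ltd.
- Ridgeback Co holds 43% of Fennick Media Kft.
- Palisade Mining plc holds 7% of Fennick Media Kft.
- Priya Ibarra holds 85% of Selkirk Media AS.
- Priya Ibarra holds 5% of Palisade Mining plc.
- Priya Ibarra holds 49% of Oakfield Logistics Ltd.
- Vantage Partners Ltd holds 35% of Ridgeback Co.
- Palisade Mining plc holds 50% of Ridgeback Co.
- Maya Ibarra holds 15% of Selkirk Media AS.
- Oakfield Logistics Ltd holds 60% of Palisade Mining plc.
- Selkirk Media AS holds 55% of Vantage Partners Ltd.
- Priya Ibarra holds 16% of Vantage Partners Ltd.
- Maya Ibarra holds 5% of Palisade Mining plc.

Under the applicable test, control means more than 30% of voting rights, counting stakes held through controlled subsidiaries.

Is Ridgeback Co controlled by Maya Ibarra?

Maya holds 35% of Oakfield, so Maya controls Oakfield.
Maya and Oakfield together hold 5% + 60% = 65% of Palisade, so Maya controls Palisade.
Palisade holds 50% of Ridgeback, so Maya controls Ridgeback.

Yes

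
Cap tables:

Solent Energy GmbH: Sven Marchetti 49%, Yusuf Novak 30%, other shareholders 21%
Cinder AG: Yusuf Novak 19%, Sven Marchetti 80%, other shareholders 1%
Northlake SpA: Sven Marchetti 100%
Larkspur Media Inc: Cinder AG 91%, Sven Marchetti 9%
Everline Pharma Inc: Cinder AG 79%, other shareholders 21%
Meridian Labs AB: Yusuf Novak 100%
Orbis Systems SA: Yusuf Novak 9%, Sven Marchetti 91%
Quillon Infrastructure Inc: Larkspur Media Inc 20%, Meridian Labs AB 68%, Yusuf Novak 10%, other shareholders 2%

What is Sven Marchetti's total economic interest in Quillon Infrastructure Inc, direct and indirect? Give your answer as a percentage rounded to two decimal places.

16.36%

Sven reaches Quillon along 2 paths.
Via Cinder → Larkspur: 80% × 91% × 20% = 14.56%.
Via Larkspur: 9% × 20% = 1.8%.
Total: 14.56% + 1.8% = 16.36%.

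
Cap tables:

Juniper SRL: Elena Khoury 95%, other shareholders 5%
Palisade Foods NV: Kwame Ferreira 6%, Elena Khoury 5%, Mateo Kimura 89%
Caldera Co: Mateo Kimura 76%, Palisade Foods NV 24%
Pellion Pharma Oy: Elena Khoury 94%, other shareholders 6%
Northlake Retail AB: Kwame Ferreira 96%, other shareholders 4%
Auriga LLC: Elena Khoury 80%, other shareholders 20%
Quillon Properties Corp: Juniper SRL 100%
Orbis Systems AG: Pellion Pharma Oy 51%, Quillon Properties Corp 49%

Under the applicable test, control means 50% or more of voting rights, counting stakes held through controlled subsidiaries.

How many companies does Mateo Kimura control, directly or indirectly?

Mateo holds 89% of Palisade, so Mateo controls Palisade.
Mateo and Palisade together hold 76% + 24% = 100% of Caldera, so Mateo controls Caldera.
No other company's threshold is met.
Mateo controls 2 companies.

2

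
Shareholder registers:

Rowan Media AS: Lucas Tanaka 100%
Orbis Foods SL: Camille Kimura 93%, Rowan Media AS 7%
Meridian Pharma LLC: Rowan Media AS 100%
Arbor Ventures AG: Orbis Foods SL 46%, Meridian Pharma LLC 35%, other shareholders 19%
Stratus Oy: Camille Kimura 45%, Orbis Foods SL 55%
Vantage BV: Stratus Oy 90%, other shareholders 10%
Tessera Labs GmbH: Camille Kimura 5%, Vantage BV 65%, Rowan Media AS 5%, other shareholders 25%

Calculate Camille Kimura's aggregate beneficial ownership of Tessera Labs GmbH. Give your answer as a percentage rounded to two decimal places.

Camille reaches Tessera along 3 paths.
Direct stake: 5% = 5%.
Via Stratus → Vantage: 45% × 90% × 65% = 26.325%.
Via Orbis → Stratus → Vantage: 93% × 55% × 90% × 65% = 29.92275%.
Total: 5% + 26.325% + 29.92275% = 61.24775%.
Rounded: 61.25%.

61.25%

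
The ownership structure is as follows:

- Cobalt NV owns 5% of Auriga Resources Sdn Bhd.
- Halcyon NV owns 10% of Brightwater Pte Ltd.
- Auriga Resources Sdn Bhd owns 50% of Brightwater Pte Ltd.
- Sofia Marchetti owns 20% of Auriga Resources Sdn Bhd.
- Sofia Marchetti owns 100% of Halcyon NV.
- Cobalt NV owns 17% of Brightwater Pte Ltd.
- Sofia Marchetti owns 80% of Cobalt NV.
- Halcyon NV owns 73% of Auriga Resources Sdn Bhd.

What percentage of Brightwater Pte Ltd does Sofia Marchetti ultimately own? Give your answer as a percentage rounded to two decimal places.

Sofia reaches Brightwater along 5 paths.
Via Auriga: 20% × 50% = 10%.
Via Cobalt → Auriga: 80% × 5% × 50% = 2%.
Via Halcyon → Auriga: 100% × 73% × 50% = 36.5%.
Via Cobalt: 80% × 17% = 13.6%.
Via Halcyon: 100% × 10% = 10%.
Total: 10% + 2% + 36.5% + 13.6% + 10% = 72.1%.
Rounded: 72.10%.

72.10%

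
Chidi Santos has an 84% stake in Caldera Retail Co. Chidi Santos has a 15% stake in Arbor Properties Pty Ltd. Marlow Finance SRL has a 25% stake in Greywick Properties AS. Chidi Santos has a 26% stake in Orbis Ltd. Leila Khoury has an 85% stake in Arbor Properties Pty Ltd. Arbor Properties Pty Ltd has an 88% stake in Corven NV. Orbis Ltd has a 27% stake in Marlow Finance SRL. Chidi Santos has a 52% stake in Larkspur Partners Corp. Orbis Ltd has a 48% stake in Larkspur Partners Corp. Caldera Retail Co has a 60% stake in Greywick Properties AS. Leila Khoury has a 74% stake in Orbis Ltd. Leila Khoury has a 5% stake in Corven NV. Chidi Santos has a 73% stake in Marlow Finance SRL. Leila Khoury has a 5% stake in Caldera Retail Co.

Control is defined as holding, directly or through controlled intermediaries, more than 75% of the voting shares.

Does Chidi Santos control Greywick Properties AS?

No

Chidi holds 84% of Caldera, so Chidi controls Caldera.
In Greywick, Chidi's side holds only 60%, not > 75%.
So Chidi does not control Greywick.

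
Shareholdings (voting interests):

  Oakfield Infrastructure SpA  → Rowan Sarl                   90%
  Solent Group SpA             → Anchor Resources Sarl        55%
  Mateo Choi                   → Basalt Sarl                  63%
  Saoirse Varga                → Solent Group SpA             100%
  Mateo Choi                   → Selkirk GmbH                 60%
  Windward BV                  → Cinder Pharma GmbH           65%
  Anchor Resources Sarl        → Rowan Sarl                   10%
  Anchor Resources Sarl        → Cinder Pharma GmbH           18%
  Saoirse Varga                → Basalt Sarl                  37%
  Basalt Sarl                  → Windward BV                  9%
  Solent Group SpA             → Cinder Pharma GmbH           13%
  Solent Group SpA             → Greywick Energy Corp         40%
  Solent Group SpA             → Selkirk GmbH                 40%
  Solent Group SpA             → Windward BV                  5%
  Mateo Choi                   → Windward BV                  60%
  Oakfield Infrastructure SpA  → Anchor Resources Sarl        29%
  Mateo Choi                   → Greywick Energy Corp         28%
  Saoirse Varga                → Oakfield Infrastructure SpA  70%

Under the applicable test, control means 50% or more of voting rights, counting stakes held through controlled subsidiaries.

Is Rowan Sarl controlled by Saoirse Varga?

Yes

Saoirse holds 70% of Oakfield, so Saoirse controls Oakfield.
Saoirse holds 100% of Solent, so Saoirse controls Solent.
Solent and Oakfield together hold 55% + 29% = 84% of Anchor, so Saoirse controls Anchor.
Anchor and Oakfield together hold 10% + 90% = 100% of Rowan, so Saoirse controls Rowan.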